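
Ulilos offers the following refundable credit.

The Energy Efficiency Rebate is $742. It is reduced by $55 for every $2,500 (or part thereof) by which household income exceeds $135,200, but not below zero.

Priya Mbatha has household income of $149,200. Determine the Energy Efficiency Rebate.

Energy Efficiency Rebate: income exceeds $135,200 by $14,000, which is 6 full-or-partial $2,500 increments; reduction = 6 × $55 = $330, leaving $412.

$412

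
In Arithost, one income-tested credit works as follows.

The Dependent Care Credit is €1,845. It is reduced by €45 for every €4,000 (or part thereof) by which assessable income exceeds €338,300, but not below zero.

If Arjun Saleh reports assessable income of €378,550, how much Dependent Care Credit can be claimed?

Dependent Care Credit: income exceeds €338,300 by €40,250, which is 11 full-or-partial €4,000 increments; reduction = 11 × €45 = €495, leaving €1,350.

€1,350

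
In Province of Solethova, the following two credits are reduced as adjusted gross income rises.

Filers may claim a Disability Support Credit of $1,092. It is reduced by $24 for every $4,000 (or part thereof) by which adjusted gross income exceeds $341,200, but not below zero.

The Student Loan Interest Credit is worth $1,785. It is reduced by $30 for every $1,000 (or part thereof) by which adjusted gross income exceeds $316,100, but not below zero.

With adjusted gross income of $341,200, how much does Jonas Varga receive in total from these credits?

Disability Support Credit: $341,200 is at or below the $341,200 threshold, so the full $1,092 applies.
Student Loan Interest Credit: income exceeds $316,100 by $25,100, which is 26 full-or-partial $1,000 increments; reduction = 26 × $30 = $780, leaving $1,005.
Total: $1,092 + $1,005 = $2,097.

$2,097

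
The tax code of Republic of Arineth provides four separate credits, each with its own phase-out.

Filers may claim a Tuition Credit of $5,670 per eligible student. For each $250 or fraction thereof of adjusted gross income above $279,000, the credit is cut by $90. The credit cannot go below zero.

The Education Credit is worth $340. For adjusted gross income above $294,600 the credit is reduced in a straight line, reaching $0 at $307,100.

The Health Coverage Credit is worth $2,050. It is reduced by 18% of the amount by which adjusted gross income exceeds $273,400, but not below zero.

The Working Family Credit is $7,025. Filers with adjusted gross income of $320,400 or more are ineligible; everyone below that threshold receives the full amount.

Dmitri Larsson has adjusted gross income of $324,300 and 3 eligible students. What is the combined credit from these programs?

$630

Tuition Credit: base = 3 × $5,670 = $17,010. income exceeds $279,000 by $45,300, which is 182 full-or-partial $250 increments; reduction = 182 × $90 = $16,380, leaving $630.
Education Credit: $324,300 is at or above $307,100, so the credit is $0.
Health Coverage Credit: 18% of the $50,900 excess over $273,400 is $9,162 ≥ base, so the credit is $0.
Working Family Credit: $324,300 meets or exceeds the $320,400 cutoff, so the credit is $0.
Total: $630 + $0 + $0 + $0 = $630.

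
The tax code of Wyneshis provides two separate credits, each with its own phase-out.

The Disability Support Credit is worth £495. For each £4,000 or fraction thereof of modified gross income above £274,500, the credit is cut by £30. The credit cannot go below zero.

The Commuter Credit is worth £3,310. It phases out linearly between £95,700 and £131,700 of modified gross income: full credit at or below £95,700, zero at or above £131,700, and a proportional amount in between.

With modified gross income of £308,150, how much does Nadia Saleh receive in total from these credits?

£225

Disability Support Credit: income exceeds £274,500 by £33,650, which is 9 full-or-partial £4,000 increments; reduction = 9 × £30 = £270, leaving £225.
Commuter Credit: £308,150 is at or above £131,700, so the credit is £0.
Total: £225 + £0 = £225.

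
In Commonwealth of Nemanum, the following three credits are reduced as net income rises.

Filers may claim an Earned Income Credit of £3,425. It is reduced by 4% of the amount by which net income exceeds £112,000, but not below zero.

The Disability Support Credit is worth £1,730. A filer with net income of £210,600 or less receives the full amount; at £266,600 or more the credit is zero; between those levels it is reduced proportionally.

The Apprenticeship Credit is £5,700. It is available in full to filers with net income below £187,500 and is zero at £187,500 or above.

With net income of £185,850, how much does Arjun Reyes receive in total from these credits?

£7,901

Earned Income Credit: 4% of the £73,850 excess over £112,000 is £2,954; credit = £3,425 − £2,954 = £471.
Disability Support Credit: £185,850 is at or below the £210,600 threshold, so the full £1,730 applies.
Apprenticeship Credit: £185,850 is below the £187,500 cutoff, so the full £5,700 applies.
Total: £471 + £1,730 + £5,700 = £7,901.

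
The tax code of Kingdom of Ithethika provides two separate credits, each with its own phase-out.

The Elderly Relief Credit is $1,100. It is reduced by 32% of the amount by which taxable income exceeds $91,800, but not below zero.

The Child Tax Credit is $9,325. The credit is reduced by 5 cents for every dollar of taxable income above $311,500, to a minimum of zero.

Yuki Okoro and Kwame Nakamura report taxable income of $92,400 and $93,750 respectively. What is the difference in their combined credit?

Yuki ($92,400): Elderly Relief Credit: 32% of the $600 excess over $91,800 is $192; credit = $1,100 − $192 = $908. Child Tax Credit: $92,400 is at or below the $311,500 threshold, so the full $9,325 applies. total $908 + $9,325 = $10,233
Kwame ($93,750): Elderly Relief Credit: 32% of the $1,950 excess over $91,800 is $624; credit = $1,100 − $624 = $476. Child Tax Credit: $93,750 is at or below the $311,500 threshold, so the full $9,325 applies. total $476 + $9,325 = $9,801
Difference: |$10,233 − $9,801| = $432.

$432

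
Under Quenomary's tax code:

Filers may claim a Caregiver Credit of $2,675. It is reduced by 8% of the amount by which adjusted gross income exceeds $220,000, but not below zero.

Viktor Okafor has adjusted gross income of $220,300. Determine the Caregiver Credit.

Caregiver Credit: 8% of the $300 excess over $220,000 is $24; credit = $2,675 − $24 = $2,651.

$2,651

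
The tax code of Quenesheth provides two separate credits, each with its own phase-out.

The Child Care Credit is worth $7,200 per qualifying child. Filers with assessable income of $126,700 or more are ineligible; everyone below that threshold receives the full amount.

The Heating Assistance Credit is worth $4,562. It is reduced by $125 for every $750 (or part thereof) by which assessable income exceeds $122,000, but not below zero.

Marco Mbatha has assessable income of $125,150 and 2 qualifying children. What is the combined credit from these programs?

$18,337

Child Care Credit: base = 2 × $7,200 = $14,400. $125,150 is below the $126,700 cutoff, so the full $14,400 applies.
Heating Assistance Credit: income exceeds $122,000 by $3,150, which is 5 full-or-partial $750 increments; reduction = 5 × $125 = $625, leaving $3,937.
Total: $14,400 + $3,937 = $18,337.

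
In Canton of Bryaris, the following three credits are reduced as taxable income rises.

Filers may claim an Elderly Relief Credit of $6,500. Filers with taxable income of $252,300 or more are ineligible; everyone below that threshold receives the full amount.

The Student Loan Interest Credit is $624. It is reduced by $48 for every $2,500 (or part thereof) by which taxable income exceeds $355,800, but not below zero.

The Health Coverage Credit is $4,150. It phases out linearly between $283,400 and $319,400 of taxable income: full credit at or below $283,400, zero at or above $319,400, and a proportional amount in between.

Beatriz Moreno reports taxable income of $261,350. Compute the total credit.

Elderly Relief Credit: $261,350 meets or exceeds the $252,300 cutoff, so the credit is $0.
Student Loan Interest Credit: $261,350 is at or below the $355,800 threshold, so the full $624 applies.
Health Coverage Credit: $261,350 is at or below the $283,400 threshold, so the full $4,150 applies.
Total: $0 + $624 + $4,150 = $4,774.

$4,774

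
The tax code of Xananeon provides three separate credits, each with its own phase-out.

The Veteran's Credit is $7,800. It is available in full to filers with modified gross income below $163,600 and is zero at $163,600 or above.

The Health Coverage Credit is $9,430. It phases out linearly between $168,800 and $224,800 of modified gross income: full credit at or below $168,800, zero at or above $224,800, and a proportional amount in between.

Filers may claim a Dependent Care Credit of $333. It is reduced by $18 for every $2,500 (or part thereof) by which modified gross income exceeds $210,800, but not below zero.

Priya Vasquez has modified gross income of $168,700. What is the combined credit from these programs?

$9,763

Veteran's Credit: $168,700 meets or exceeds the $163,600 cutoff, so the credit is $0.
Health Coverage Credit: $168,700 is at or below the $168,800 threshold, so the full $9,430 applies.
Dependent Care Credit: $168,700 is at or below the $210,800 threshold, so the full $333 applies.
Total: $0 + $9,430 + $333 = $9,763.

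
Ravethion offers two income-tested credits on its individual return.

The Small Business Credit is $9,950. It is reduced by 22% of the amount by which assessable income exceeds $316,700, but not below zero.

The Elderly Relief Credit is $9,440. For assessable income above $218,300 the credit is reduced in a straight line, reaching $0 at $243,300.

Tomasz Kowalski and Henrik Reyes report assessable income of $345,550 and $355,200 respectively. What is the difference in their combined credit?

Tomasz ($345,550): Small Business Credit: 22% of the $28,850 excess over $316,700 is $6,347; credit = $9,950 − $6,347 = $3,603. Elderly Relief Credit: $345,550 is at or above $243,300, so the credit is $0. total $3,603 + $0 = $3,603
Henrik ($355,200): Small Business Credit: 22% of the $38,500 excess over $316,700 is $8,470; credit = $9,950 − $8,470 = $1,480. Elderly Relief Credit: $355,200 is at or above $243,300, so the credit is $0. total $1,480 + $0 = $1,480
Difference: |$3,603 − $1,480| = $2,123.

$2,123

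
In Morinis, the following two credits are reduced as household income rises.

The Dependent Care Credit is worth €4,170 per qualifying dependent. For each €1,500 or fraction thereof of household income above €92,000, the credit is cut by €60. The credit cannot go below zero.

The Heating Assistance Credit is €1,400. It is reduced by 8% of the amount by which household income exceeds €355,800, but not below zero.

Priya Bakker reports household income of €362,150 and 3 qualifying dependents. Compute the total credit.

Dependent Care Credit: base = 3 × €4,170 = €12,510. income exceeds €92,000 by €270,150, which is 181 full-or-partial €1,500 increments; reduction = 181 × €60 = €10,860, leaving €1,650.
Heating Assistance Credit: 8% of the €6,350 excess over €355,800 is €508; credit = €1,400 − €508 = €892.
Total: €1,650 + €892 = €2,542.

€2,542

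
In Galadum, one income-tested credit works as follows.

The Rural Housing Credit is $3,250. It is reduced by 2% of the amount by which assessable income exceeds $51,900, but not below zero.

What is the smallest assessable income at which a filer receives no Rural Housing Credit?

The credit falls by 2% of each dollar above $51,900, so it reaches zero when the excess is $3,250 / 2% = $162,500: income = $51,900 + $162,500 = $214,400.

$214,400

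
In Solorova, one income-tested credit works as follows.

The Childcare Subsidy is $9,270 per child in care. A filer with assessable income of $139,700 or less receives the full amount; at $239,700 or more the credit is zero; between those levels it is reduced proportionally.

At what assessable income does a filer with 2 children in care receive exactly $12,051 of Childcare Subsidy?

$174,700

Full credit = 2 × $9,270 = $18,540.
$12,051 is 12,051/18,540 of the full $18,540, so 6,489/18,540 of the $100,000 range has been used: income = $139,700 + $100,000 × 6,489/18,540 = $174,700.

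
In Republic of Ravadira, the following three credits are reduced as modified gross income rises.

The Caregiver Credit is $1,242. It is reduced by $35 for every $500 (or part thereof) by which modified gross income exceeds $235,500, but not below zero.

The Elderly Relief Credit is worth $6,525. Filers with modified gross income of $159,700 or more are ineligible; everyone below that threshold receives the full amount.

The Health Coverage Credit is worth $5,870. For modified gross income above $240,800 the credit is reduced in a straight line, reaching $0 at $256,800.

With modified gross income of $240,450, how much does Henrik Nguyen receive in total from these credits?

Caregiver Credit: income exceeds $235,500 by $4,950, which is 10 full-or-partial $500 increments; reduction = 10 × $35 = $350, leaving $892.
Elderly Relief Credit: $240,450 meets or exceeds the $159,700 cutoff, so the credit is $0.
Health Coverage Credit: $240,450 is at or below the $240,800 threshold, so the full $5,870 applies.
Total: $892 + $0 + $5,870 = $6,762.

$6,762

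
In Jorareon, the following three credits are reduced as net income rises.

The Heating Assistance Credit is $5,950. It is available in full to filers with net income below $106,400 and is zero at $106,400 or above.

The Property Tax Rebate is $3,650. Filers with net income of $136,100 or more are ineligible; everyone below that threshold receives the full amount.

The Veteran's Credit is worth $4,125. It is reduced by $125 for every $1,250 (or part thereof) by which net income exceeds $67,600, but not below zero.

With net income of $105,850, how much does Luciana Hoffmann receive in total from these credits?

$9,850

Heating Assistance Credit: $105,850 is below the $106,400 cutoff, so the full $5,950 applies.
Property Tax Rebate: $105,850 is below the $136,100 cutoff, so the full $3,650 applies.
Veteran's Credit: income exceeds $67,600 by $38,250, which is 31 full-or-partial $1,250 increments; reduction = 31 × $125 = $3,875, leaving $250.
Total: $5,950 + $3,650 + $250 = $9,850.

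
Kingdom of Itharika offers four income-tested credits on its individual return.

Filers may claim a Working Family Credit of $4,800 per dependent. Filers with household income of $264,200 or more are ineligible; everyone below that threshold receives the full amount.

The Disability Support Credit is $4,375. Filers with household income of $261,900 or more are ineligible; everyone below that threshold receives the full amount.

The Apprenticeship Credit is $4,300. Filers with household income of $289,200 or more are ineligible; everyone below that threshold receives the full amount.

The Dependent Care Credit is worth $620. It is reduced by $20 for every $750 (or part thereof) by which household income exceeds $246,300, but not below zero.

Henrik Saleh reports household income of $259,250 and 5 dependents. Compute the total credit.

$32,935

Working Family Credit: base = 5 × $4,800 = $24,000. $259,250 is below the $264,200 cutoff, so the full $24,000 applies.
Disability Support Credit: $259,250 is below the $261,900 cutoff, so the full $4,375 applies.
Apprenticeship Credit: $259,250 is below the $289,200 cutoff, so the full $4,300 applies.
Dependent Care Credit: income exceeds $246,300 by $12,950, which is 18 full-or-partial $750 increments; reduction = 18 × $20 = $360, leaving $260.
Total: $24,000 + $4,375 + $4,300 + $260 = $32,935.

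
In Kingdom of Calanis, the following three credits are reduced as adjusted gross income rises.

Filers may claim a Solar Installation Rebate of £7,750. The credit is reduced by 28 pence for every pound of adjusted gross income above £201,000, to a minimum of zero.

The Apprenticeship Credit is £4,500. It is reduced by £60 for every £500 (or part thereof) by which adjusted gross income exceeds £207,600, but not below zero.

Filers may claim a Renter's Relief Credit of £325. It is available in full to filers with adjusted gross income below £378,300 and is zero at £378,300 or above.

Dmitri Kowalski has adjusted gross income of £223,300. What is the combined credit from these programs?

Solar Installation Rebate: 28% of the £22,300 excess over £201,000 is £6,244; credit = £7,750 − £6,244 = £1,506.
Apprenticeship Credit: income exceeds £207,600 by £15,700, which is 32 full-or-partial £500 increments; reduction = 32 × £60 = £1,920, leaving £2,580.
Renter's Relief Credit: £223,300 is below the £378,300 cutoff, so the full £325 applies.
Total: £1,506 + £2,580 + £325 = £4,411.

£4,411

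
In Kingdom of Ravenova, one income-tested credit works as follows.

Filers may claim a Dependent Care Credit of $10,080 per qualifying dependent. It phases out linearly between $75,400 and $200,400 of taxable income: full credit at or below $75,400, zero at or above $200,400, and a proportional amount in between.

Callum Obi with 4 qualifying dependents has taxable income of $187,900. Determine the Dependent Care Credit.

$4,032

Dependent Care Credit: base = 4 × $10,080 = $40,320. $187,900 is $112,500 into a $125,000 phase-out range, leaving 12,500/125,000 of the credit: $40,320 × 12,500/125,000 = $4,032.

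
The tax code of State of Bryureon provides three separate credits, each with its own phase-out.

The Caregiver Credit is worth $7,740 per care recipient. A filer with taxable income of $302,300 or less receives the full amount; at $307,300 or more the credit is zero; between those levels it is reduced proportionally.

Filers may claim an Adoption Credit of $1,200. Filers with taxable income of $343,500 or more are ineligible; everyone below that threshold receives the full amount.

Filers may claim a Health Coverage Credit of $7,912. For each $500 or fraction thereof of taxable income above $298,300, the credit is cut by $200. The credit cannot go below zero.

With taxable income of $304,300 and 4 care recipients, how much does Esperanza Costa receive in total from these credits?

$25,288

Caregiver Credit: base = 4 × $7,740 = $30,960. $304,300 is $2,000 into a $5,000 phase-out range, leaving 3,000/5,000 of the credit: $30,960 × 3,000/5,000 = $18,576.
Adoption Credit: $304,300 is below the $343,500 cutoff, so the full $1,200 applies.
Health Coverage Credit: income exceeds $298,300 by $6,000, which is 12 full-or-partial $500 increments; reduction = 12 × $200 = $2,400, leaving $5,512.
Total: $18,576 + $1,200 + $5,512 = $25,288.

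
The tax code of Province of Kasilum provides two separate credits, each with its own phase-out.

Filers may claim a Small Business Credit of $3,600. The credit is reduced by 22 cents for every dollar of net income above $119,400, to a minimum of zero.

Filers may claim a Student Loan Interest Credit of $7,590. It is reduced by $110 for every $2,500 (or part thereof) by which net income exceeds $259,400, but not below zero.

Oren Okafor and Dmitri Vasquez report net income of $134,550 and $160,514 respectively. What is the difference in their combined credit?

$267

Oren ($134,550): Small Business Credit: 22% of the $15,150 excess over $119,400 is $3,333; credit = $3,600 − $3,333 = $267. Student Loan Interest Credit: $134,550 is at or below the $259,400 threshold, so the full $7,590 applies. total $267 + $7,590 = $7,857
Dmitri ($160,514): Small Business Credit: 22% of the $41,114 excess over $119,400 is $9,045.08 ≥ base, so the credit is $0. Student Loan Interest Credit: $160,514 is at or below the $259,400 threshold, so the full $7,590 applies. total $0 + $7,590 = $7,590
Difference: |$7,857 − $7,590| = $267.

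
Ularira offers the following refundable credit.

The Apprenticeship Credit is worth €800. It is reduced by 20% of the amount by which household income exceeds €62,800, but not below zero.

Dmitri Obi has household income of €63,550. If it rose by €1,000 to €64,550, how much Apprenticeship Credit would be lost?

At €63,550 — 20% of the €750 excess over €62,800 is €150; credit = €800 − €150 = €650.
At €64,550 — 20% of the €1,750 excess over €62,800 is €350; credit = €800 − €350 = €450.
Lost: €650 − €450 = €200.

€200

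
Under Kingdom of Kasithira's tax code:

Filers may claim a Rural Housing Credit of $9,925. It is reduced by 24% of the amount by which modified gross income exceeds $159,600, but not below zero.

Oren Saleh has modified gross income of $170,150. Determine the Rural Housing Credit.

$7,393

Rural Housing Credit: 24% of the $10,550 excess over $159,600 is $2,532; credit = $9,925 − $2,532 = $7,393.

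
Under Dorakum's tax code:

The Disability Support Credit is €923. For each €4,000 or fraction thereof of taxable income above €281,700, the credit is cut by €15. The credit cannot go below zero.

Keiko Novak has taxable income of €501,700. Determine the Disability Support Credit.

Disability Support Credit: income exceeds €281,700 by €220,000, which is 55 full-or-partial €4,000 increments; reduction = 55 × €15 = €825, leaving €98.

€98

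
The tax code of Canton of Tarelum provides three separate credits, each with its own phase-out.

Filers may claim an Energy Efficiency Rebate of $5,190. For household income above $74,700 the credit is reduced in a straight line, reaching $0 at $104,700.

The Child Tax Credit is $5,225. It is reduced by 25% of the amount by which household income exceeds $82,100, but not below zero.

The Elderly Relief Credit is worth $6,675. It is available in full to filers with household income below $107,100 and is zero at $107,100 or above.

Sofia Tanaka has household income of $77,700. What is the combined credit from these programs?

$16,571

Energy Efficiency Rebate: $77,700 is $3,000 into a $30,000 phase-out range, leaving 27,000/30,000 of the credit: $5,190 × 27,000/30,000 = $4,671.
Child Tax Credit: $77,700 is at or below the $82,100 threshold, so the full $5,225 applies.
Elderly Relief Credit: $77,700 is below the $107,100 cutoff, so the full $6,675 applies.
Total: $4,671 + $5,225 + $6,675 = $16,571.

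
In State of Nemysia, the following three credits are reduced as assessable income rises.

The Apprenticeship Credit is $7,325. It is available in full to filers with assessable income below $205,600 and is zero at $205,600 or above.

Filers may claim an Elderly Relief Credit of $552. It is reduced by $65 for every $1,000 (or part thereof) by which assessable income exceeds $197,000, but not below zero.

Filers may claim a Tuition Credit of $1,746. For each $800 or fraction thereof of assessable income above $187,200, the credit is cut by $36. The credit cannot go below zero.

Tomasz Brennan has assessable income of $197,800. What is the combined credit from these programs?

$9,054

Apprenticeship Credit: $197,800 is below the $205,600 cutoff, so the full $7,325 applies.
Elderly Relief Credit: income exceeds $197,000 by $800, which is 1 full-or-partial $1,000 increment; reduction = 1 × $65 = $65, leaving $487.
Tuition Credit: income exceeds $187,200 by $10,600, which is 14 full-or-partial $800 increments; reduction = 14 × $36 = $504, leaving $1,242.
Total: $7,325 + $487 + $1,242 = $9,054.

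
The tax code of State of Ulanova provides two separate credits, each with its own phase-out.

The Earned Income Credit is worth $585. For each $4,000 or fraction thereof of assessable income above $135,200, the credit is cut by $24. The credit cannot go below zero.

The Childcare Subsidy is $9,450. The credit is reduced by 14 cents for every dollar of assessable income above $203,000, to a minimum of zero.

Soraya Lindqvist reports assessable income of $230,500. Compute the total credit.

Earned Income Credit: income exceeds $135,200 by $95,300, which is 24 full-or-partial $4,000 increments; reduction = 24 × $24 = $576, leaving $9.
Childcare Subsidy: 14% of the $27,500 excess over $203,000 is $3,850; credit = $9,450 − $3,850 = $5,600.
Total: $9 + $5,600 = $5,609.

$5,609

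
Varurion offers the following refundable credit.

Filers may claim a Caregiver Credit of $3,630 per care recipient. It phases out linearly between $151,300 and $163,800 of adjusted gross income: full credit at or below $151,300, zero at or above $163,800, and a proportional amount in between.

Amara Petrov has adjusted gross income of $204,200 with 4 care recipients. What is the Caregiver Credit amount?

Caregiver Credit: base = 4 × $3,630 = $14,520. $204,200 is at or above $163,800, so the credit is $0.

$0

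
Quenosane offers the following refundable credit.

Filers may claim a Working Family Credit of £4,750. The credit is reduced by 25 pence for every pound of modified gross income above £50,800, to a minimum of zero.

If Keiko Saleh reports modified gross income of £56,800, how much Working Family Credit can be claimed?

£3,250

Working Family Credit: 25% of the £6,000 excess over £50,800 is £1,500; credit = £4,750 − £1,500 = £3,250.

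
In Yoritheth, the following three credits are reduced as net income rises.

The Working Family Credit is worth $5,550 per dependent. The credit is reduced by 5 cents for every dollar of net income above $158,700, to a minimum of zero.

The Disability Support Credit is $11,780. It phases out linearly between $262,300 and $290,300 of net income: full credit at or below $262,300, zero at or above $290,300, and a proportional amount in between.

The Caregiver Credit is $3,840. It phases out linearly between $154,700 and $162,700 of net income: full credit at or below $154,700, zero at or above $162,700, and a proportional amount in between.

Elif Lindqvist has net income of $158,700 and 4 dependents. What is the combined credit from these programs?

Working Family Credit: base = 4 × $5,550 = $22,200. $158,700 is at or below the $158,700 threshold, so the full $22,200 applies.
Disability Support Credit: $158,700 is at or below the $262,300 threshold, so the full $11,780 applies.
Caregiver Credit: $158,700 is $4,000 into a $8,000 phase-out range, leaving 4,000/8,000 of the credit: $3,840 × 4,000/8,000 = $1,920.
Total: $22,200 + $11,780 + $1,920 = $35,900.

$35,900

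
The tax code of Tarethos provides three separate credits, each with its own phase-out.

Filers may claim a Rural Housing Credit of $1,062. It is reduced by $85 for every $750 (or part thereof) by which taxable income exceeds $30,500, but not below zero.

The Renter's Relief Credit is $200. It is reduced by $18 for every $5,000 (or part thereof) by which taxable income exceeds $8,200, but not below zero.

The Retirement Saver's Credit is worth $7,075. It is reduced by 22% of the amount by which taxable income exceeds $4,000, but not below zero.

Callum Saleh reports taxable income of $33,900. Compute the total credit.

$1,226

Rural Housing Credit: income exceeds $30,500 by $3,400, which is 5 full-or-partial $750 increments; reduction = 5 × $85 = $425, leaving $637.
Renter's Relief Credit: income exceeds $8,200 by $25,700, which is 6 full-or-partial $5,000 increments; reduction = 6 × $18 = $108, leaving $92.
Retirement Saver's Credit: 22% of the $29,900 excess over $4,000 is $6,578; credit = $7,075 − $6,578 = $497.
Total: $637 + $92 + $497 = $1,226.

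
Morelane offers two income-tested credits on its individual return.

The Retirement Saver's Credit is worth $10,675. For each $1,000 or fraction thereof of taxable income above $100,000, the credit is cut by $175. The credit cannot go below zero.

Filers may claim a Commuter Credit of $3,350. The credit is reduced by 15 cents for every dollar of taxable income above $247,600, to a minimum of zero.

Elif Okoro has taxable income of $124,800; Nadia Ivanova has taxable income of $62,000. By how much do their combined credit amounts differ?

$4,375

Elif ($124,800): Retirement Saver's Credit: income exceeds $100,000 by $24,800, which is 25 full-or-partial $1,000 increments; reduction = 25 × $175 = $4,375, leaving $6,300. Commuter Credit: $124,800 is at or below the $247,600 threshold, so the full $3,350 applies. total $6,300 + $3,350 = $9,650
Nadia ($62,000): Retirement Saver's Credit: $62,000 is at or below the $100,000 threshold, so the full $10,675 applies. Commuter Credit: $62,000 is at or below the $247,600 threshold, so the full $3,350 applies. total $10,675 + $3,350 = $14,025
Difference: |$9,650 − $14,025| = $4,375.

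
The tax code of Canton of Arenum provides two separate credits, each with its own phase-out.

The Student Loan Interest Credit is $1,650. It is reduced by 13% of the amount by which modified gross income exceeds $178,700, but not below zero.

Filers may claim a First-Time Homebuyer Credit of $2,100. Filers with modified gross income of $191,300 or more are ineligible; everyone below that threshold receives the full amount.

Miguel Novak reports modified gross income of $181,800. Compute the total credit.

$3,347

Student Loan Interest Credit: 13% of the $3,100 excess over $178,700 is $403; credit = $1,650 − $403 = $1,247.
First-Time Homebuyer Credit: $181,800 is below the $191,300 cutoff, so the full $2,100 applies.
Total: $1,247 + $2,100 = $3,347.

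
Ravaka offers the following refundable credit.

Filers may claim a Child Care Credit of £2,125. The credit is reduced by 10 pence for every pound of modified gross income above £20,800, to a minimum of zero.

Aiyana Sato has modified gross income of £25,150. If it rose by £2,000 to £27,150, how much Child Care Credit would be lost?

£200

At £25,150 — 10% of the £4,350 excess over £20,800 is £435; credit = £2,125 − £435 = £1,690.
At £27,150 — 10% of the £6,350 excess over £20,800 is £635; credit = £2,125 − £635 = £1,490.
Lost: £1,690 − £1,490 = £200.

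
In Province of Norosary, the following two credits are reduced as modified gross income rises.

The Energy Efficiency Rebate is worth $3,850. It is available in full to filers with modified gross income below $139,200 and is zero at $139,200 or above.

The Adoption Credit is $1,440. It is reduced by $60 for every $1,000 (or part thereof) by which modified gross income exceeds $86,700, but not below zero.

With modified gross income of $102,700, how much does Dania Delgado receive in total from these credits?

$4,330

Energy Efficiency Rebate: $102,700 is below the $139,200 cutoff, so the full $3,850 applies.
Adoption Credit: income exceeds $86,700 by $16,000, which is 16 full-or-partial $1,000 increments; reduction = 16 × $60 = $960, leaving $480.
Total: $3,850 + $480 = $4,330.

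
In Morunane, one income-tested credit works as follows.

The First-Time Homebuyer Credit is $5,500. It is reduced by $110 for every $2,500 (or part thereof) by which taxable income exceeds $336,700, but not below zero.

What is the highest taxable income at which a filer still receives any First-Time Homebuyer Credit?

After 49 increments the reduction is 49 × $110 = $5,390, leaving $110; one more increment wipes it out. Increment 49 ends at excess 49 × $2,500 = $122,500, so the highest qualifying income is $336,700 + $122,500 = $459,200.

$459,200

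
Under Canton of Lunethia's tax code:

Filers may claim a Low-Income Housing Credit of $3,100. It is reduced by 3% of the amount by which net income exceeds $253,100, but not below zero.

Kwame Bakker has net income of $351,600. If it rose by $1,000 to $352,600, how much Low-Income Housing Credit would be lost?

$30

At $351,600 — 3% of the $98,500 excess over $253,100 is $2,955; credit = $3,100 − $2,955 = $145.
At $352,600 — 3% of the $99,500 excess over $253,100 is $2,985; credit = $3,100 − $2,985 = $115.
Lost: $145 − $115 = $30.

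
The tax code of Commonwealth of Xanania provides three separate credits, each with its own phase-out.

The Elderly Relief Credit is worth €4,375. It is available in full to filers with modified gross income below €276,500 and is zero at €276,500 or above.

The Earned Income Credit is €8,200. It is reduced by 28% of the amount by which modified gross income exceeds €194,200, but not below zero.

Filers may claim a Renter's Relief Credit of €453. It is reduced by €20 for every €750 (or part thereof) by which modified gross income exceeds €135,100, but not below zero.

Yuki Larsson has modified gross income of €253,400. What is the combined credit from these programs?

Elderly Relief Credit: €253,400 is below the €276,500 cutoff, so the full €4,375 applies.
Earned Income Credit: 28% of the €59,200 excess over €194,200 is €16,576 ≥ base, so the credit is €0.
Renter's Relief Credit: income exceeds €135,100 by €118,300 → 158 increments × €20 = €3,160 ≥ base, so the credit is €0.
Total: €4,375 + €0 + €0 = €4,375.

€4,375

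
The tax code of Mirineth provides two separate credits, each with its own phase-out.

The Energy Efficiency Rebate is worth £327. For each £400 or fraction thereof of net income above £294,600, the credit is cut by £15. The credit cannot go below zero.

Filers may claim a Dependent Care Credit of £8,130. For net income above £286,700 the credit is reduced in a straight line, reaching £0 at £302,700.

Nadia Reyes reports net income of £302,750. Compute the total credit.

Energy Efficiency Rebate: income exceeds £294,600 by £8,150, which is 21 full-or-partial £400 increments; reduction = 21 × £15 = £315, leaving £12.
Dependent Care Credit: £302,750 is at or above £302,700, so the credit is £0.
Total: £12 + £0 = £12.

£12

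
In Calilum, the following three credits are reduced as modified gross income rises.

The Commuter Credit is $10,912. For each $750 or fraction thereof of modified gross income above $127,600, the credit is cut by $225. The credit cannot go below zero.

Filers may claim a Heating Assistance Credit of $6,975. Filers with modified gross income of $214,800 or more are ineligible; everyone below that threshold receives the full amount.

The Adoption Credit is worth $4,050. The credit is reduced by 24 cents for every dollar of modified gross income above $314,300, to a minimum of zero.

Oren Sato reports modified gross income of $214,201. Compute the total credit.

Commuter Credit: income exceeds $127,600 by $86,601 → 116 increments × $225 = $26,100 ≥ base, so the credit is $0.
Heating Assistance Credit: $214,201 is below the $214,800 cutoff, so the full $6,975 applies.
Adoption Credit: $214,201 is at or below the $314,300 threshold, so the full $4,050 applies.
Total: $0 + $6,975 + $4,050 = $11,025.

$11,025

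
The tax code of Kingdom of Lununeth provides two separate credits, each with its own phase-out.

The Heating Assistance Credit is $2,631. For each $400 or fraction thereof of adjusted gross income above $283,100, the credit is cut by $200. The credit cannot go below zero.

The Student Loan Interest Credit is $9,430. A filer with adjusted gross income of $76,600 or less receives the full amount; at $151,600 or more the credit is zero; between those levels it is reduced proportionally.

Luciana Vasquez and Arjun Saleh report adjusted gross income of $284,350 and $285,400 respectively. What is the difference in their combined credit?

Luciana ($284,350): Heating Assistance Credit: income exceeds $283,100 by $1,250, which is 4 full-or-partial $400 increments; reduction = 4 × $200 = $800, leaving $1,831. Student Loan Interest Credit: $284,350 is at or above $151,600, so the credit is $0. total $1,831 + $0 = $1,831
Arjun ($285,400): Heating Assistance Credit: income exceeds $283,100 by $2,300, which is 6 full-or-partial $400 increments; reduction = 6 × $200 = $1,200, leaving $1,431. Student Loan Interest Credit: $285,400 is at or above $151,600, so the credit is $0. total $1,431 + $0 = $1,431
Difference: |$1,831 − $1,431| = $400.

$400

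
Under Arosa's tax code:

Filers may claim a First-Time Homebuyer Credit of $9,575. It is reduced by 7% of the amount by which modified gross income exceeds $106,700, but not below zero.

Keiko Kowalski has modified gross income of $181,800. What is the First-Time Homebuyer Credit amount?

First-Time Homebuyer Credit: 7% of the $75,100 excess over $106,700 is $5,257; credit = $9,575 − $5,257 = $4,318.

$4,318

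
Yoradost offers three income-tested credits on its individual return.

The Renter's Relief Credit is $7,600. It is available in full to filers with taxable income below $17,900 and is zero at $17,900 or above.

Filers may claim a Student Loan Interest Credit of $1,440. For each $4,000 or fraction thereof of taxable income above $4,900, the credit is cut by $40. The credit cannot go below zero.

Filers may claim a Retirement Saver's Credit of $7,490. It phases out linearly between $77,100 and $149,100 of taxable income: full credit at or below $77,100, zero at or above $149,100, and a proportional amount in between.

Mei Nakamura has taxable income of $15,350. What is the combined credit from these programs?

$16,410

Renter's Relief Credit: $15,350 is below the $17,900 cutoff, so the full $7,600 applies.
Student Loan Interest Credit: income exceeds $4,900 by $10,450, which is 3 full-or-partial $4,000 increments; reduction = 3 × $40 = $120, leaving $1,320.
Retirement Saver's Credit: $15,350 is at or below the $77,100 threshold, so the full $7,490 applies.
Total: $7,600 + $1,320 + $7,490 = $16,410.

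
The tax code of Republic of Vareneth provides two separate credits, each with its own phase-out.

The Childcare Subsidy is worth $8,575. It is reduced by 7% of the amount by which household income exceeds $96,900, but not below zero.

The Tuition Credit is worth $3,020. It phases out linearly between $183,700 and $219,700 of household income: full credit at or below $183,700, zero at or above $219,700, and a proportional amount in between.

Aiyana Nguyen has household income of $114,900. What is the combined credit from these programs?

Childcare Subsidy: 7% of the $18,000 excess over $96,900 is $1,260; credit = $8,575 − $1,260 = $7,315.
Tuition Credit: $114,900 is at or below the $183,700 threshold, so the full $3,020 applies.
Total: $7,315 + $3,020 = $10,335.

$10,335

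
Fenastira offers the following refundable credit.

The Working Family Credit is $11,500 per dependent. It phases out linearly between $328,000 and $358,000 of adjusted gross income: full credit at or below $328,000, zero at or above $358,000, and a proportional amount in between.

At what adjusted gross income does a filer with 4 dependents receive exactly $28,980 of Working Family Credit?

Full credit = 4 × $11,500 = $46,000.
$28,980 is 28,980/46,000 of the full $46,000, so 17,020/46,000 of the $30,000 range has been used: income = $328,000 + $30,000 × 17,020/46,000 = $339,100.

$339,100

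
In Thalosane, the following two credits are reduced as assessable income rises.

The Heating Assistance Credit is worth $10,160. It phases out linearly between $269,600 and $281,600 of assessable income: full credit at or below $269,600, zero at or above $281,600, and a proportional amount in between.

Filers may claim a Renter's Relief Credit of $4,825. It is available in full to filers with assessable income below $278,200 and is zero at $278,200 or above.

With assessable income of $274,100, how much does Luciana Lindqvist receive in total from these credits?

$11,175

Heating Assistance Credit: $274,100 is $4,500 into a $12,000 phase-out range, leaving 7,500/12,000 of the credit: $10,160 × 7,500/12,000 = $6,350.
Renter's Relief Credit: $274,100 is below the $278,200 cutoff, so the full $4,825 applies.
Total: $6,350 + $4,825 = $11,175.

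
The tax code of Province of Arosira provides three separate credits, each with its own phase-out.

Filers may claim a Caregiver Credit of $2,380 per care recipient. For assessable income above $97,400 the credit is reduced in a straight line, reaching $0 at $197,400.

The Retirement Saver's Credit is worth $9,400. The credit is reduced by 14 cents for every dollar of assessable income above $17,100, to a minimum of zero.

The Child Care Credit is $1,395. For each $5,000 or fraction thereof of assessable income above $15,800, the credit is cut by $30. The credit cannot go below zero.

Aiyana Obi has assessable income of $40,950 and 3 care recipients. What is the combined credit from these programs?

$14,416

Caregiver Credit: base = 3 × $2,380 = $7,140. $40,950 is at or below the $97,400 threshold, so the full $7,140 applies.
Retirement Saver's Credit: 14% of the $23,850 excess over $17,100 is $3,339; credit = $9,400 − $3,339 = $6,061.
Child Care Credit: income exceeds $15,800 by $25,150, which is 6 full-or-partial $5,000 increments; reduction = 6 × $30 = $180, leaving $1,215.
Total: $7,140 + $6,061 + $1,215 = $14,416.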